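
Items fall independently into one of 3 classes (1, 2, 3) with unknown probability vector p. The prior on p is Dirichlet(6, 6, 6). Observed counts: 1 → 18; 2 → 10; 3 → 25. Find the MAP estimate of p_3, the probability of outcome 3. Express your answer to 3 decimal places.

MAP estimate: 0.441

The posterior is Dirichlet(αᵢ + nᵢ) = Dirichlet(24, 16, 31).
For a Dirichlet(a₁,…,a_K) with all aᵢ > 1, the mode has j-th component (aⱼ − 1)/(Σaᵢ − K).
Here Σaᵢ = 71 and K = 3, so p_3 = (31 − 1)/(71 − 3) = 30/68 ≈ 0.441.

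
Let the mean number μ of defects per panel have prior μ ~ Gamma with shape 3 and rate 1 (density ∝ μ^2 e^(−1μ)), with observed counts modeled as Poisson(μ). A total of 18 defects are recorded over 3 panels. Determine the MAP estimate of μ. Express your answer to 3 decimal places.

μ̂_MAP = 5.000

Σxᵢ = 18, n = 3.
Posterior ∝ μ^2e^(−1μ) · μ^18e^(−3μ) = μ^20e^(−4μ), i.e. Gamma(shape=21, rate=4).
The mode of a Gamma(a, b) with a ≥ 1 (shape–rate) is (a−1)/b = 20/4 ≈ 5.000.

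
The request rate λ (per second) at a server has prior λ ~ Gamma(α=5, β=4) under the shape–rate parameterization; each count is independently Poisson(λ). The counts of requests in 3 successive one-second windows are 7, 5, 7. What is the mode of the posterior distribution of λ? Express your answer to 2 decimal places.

λ̂_MAP = 3.29

Σxᵢ = 7+5+7 = 19, with n = 3.
Posterior ∝ λ^4e^(−4λ) · λ^19e^(−3λ) = λ^23e^(−7λ), i.e. Gamma(shape=24, rate=7).
The mode of a Gamma(a, b) with a ≥ 1 (shape–rate) is (a−1)/b = 23/7 ≈ 3.29.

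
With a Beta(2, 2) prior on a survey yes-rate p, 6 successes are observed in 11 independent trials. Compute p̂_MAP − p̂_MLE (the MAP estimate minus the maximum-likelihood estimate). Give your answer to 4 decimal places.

Posterior is Beta(8, 7); MAP = (8−1)/(15−2) = 7/13 ≈ 0.53846.
MLE ignores the prior: p̂_MLE = k/n = 6/11 ≈ 0.54545.
Difference = 7/13 − 6/11 = -1/143 ≈ -0.0070.

MAP − MLE = -0.0070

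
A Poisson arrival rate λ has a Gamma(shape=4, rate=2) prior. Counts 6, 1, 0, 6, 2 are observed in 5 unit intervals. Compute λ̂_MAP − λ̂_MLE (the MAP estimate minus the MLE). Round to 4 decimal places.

MAP − MLE = -0.4286

Σxᵢ = 15. Posterior is Gamma(19, 7); MAP = (19−1)/7 = 18/7 ≈ 2.57143.
MLE = x̄ = 15/5 ≈ 3.00000.
Difference = 18/7 − 15/5 = -3/7 ≈ -0.4286.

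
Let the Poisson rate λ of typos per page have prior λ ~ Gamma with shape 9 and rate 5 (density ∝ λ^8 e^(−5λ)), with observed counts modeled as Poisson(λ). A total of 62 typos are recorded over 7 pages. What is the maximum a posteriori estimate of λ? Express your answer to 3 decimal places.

λ̂_MAP = 5.833

Σxᵢ = 62, n = 7.
Posterior ∝ λ^8e^(−5λ) · λ^62e^(−7λ) = λ^70e^(−12λ), i.e. Gamma(shape=71, rate=12).
The mode of a Gamma(a, b) with a ≥ 1 (shape–rate) is (a−1)/b = 70/12 ≈ 5.833.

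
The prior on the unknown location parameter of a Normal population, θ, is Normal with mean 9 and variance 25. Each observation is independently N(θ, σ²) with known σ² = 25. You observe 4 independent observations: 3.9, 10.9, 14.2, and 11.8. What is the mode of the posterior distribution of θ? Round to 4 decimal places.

n = 4; x̄ = (3.9 + 10.9 + 14.2 + 11.8)/4 = 40.8/4 = 10.2.
For a Normal prior and Normal likelihood with known variance, the posterior is Normal; its mode equals its mean, the precision-weighted average.
Prior precision 1/σ₀² = 1/25 = 0.04; data precision n/σ² = 4/25 = 0.16.
θ̂ = (0.04·9 + 0.16·10.2) / (0.04 + 0.16) = 1.992/0.2 = 9.9600.

θ̂_MAP = 9.9600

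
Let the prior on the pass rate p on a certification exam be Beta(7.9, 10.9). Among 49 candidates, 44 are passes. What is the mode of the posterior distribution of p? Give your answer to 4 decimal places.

p̂_MAP = 0.7736

Prior: Beta(7.9, 10.9).
Data: 44 successes in 49 trials. The binomial likelihood contributes p^44(1−p)^5, so the posterior is Beta(7.9+44, 10.9+5) = Beta(51.9, 15.9).
For Beta(a, b) with a, b > 1 the mode is (a−1)/(a+b−2) = 50.9/65.8 ≈ 0.7736.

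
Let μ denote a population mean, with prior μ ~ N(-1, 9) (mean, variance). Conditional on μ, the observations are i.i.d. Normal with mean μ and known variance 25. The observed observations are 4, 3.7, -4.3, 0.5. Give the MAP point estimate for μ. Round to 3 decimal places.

μ̂_MAP = 0.166

n = 4; x̄ = (4 + 3.7 + (-4.3) + 0.5)/4 = 3.9/4 = 0.975.
For a Normal prior and Normal likelihood with known variance, the posterior is Normal; its mode equals its mean, the precision-weighted average.
Prior precision 1/σ₀² = 1/9; data precision n/σ² = 4/25 = 0.16.
μ̂ = ((1/9)·(-1) + 0.16·0.975) / (1/9 + 0.16) = (101/2250)/(61/225) = 101/610 ≈ 0.166.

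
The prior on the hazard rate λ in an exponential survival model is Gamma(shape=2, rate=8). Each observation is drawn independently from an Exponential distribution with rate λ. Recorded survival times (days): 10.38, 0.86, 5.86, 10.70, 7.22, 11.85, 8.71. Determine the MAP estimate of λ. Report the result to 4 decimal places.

λ̂_MAP = 0.1258

The Exponential(rate=λ) likelihood is ∝ λ^n e^(−λΣtᵢ). Here n = 7 and Σtᵢ = 10.38 + 0.86 + 5.86 + 10.70 + 7.22 + 11.85 + 8.71 = 55.58.
Posterior ∝ λe^(−8λ) · λ^7e^(−55.58λ) = λ^8e^(−63.58λ), i.e. Gamma(9, 63.58).
Mode = (a−1)/b = 8/63.58 ≈ 0.1258.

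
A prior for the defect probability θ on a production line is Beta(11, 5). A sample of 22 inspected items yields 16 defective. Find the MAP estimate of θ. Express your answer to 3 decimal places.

θ̂_MAP = 0.722

Prior: Beta(11, 5).
Data: 16 successes in 22 trials. The binomial likelihood contributes θ^16(1−θ)^6, so the posterior is Beta(11+16, 5+6) = Beta(27, 11).
For Beta(a, b) with a, b > 1 the mode is (a−1)/(a+b−2) = 26/36 ≈ 0.722.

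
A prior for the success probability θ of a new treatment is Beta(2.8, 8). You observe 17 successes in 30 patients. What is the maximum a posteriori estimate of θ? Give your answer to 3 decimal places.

Prior: Beta(2.8, 8).
Data: 17 successes in 30 trials. The binomial likelihood contributes θ^17(1−θ)^13, so the posterior is Beta(2.8+17, 8+13) = Beta(19.8, 21).
For Beta(a, b) with a, b > 1 the mode is (a−1)/(a+b−2) = 18.8/38.8 ≈ 0.485.

θ̂_MAP = 0.485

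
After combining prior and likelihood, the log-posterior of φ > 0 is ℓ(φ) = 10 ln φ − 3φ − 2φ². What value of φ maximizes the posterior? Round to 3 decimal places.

ℓ'(φ) = 10/φ − 3 − 4φ. Setting this to zero and multiplying by φ: 4φ² + 3φ − 10 = 0.
φ = (−3 + √(3² + 4·4·10)) / (2·4) = (−3 + √169) / 8 = (−3 + 13)/8 = 5/4.
ℓ''(φ) = −10/φ² − 4 < 0, confirming a maximum.

φ̂_MAP = 1.250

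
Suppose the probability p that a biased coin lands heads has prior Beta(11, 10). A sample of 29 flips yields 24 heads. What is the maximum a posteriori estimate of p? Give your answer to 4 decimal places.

p̂_MAP = 0.7083

Prior: Beta(11, 10).
Data: 24 successes in 29 trials. The binomial likelihood contributes p^24(1−p)^5, so the posterior is Beta(11+24, 10+5) = Beta(35, 15).
For Beta(a, b) with a, b > 1 the mode is (a−1)/(a+b−2) = 34/48 ≈ 0.7083.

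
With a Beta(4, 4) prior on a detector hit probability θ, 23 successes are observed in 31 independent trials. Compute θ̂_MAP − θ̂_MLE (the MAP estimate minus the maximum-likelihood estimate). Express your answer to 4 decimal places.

MAP − MLE = -0.0392

Posterior is Beta(27, 12); MAP = (27−1)/(39−2) = 26/37 ≈ 0.70270.
MLE ignores the prior: θ̂_MLE = k/n = 23/31 ≈ 0.74194.
Difference = 26/37 − 23/31 = -45/1147 ≈ -0.0392.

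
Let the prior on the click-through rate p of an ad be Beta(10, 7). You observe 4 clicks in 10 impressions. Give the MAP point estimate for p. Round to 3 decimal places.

p̂_MAP = 0.520

Prior: Beta(10, 7).
Data: 4 successes in 10 trials. The binomial likelihood contributes p^4(1−p)^6, so the posterior is Beta(10+4, 7+6) = Beta(14, 13).
For Beta(a, b) with a, b > 1 the mode is (a−1)/(a+b−2) = 13/25 ≈ 0.520.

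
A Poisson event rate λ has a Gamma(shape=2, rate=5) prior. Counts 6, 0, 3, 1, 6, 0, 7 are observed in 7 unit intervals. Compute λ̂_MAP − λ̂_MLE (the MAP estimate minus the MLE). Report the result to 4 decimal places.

Σxᵢ = 23. Posterior is Gamma(25, 12); MAP = (25−1)/12 = 24/12 ≈ 2.00000.
MLE = x̄ = 23/7 ≈ 3.28571.
Difference = 24/12 − 23/7 = -9/7 ≈ -1.2857.

MAP − MLE = -1.2857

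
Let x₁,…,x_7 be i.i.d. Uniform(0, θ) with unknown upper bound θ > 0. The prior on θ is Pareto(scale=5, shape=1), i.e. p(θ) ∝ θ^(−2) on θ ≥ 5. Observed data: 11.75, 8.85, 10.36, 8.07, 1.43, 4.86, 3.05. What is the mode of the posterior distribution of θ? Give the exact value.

The Uniform(0, θ) likelihood is θ^(−n) for θ ≥ max(xᵢ), zero otherwise. Here max(xᵢ) = 11.75.
Posterior ∝ θ^(−2) · θ^(−7) = θ^(−9) on θ ≥ max(5, 11.75) = 11.75.
This density is strictly decreasing in θ, so the posterior mode lies at the lower boundary of the support.

θ̂_MAP = 11.75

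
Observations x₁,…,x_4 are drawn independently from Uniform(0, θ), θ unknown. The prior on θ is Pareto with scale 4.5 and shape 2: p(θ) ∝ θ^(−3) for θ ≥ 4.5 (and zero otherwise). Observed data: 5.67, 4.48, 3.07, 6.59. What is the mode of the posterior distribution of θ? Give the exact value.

θ̂_MAP = 6.59

The Uniform(0, θ) likelihood is θ^(−n) for θ ≥ max(xᵢ), zero otherwise. Here max(xᵢ) = 6.59.
Posterior ∝ θ^(−3) · θ^(−4) = θ^(−7) on θ ≥ max(4.5, 6.59) = 6.59.
This density is strictly decreasing in θ, so the posterior mode lies at the lower boundary of the support.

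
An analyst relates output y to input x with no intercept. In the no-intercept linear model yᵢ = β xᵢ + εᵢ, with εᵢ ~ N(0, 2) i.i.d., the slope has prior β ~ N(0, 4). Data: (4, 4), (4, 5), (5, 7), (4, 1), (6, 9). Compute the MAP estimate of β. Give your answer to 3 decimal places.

log p(β | y) = −Σ(yᵢ − βxᵢ)²/(2·2) − β²/(2·4) + const.
Setting the derivative to zero: Σxᵢ(yᵢ − βxᵢ)/2 − β/4 = 0, so β = Σxᵢyᵢ / (Σxᵢ² + σ²/τ²).
Σxᵢyᵢ = 4·4 + 4·5 + 5·7 + 4·1 + 6·9 = 129; Σxᵢ² = 109; σ²/τ² = 0.5.
β̂_MAP = 129 / (109 + 0.5) = 129/109.5 ≈ 1.178.

β̂_MAP = 1.178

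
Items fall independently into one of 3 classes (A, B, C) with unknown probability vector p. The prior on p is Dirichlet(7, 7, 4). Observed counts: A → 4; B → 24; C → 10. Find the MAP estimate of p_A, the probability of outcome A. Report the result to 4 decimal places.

The posterior is Dirichlet(αᵢ + nᵢ) = Dirichlet(11, 31, 14).
For a Dirichlet(a₁,…,a_K) with all aᵢ > 1, the mode has j-th component (aⱼ − 1)/(Σaᵢ − K).
Here Σaᵢ = 56 and K = 3, so p_A = (11 − 1)/(56 − 3) = 10/53 ≈ 0.1887.

MAP estimate of p_A = 0.1887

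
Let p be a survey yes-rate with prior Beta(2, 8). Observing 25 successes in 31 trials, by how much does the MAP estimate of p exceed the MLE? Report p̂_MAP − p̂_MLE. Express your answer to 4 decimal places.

Posterior is Beta(27, 14); MAP = (27−1)/(41−2) = 26/39 ≈ 0.66667.
MLE ignores the prior: p̂_MLE = k/n = 25/31 ≈ 0.80645.
Difference = 26/39 − 25/31 = -13/93 ≈ -0.1398.

MAP − MLE = -0.1398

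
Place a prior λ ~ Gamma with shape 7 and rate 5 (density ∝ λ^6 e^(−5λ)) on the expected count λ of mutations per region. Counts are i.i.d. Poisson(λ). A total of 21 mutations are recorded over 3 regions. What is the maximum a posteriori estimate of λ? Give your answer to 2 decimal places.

λ̂_MAP = 3.38

Σxᵢ = 21, n = 3.
Posterior ∝ λ^6e^(−5λ) · λ^21e^(−3λ) = λ^27e^(−8λ), i.e. Gamma(shape=28, rate=8).
The mode of a Gamma(a, b) with a ≥ 1 (shape–rate) is (a−1)/b = 27/8 ≈ 3.38.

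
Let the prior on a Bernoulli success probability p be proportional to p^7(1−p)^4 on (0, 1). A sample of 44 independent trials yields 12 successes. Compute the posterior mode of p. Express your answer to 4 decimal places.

The prior density ∝ p^7(1−p)^4 is the kernel of Beta(8, 5).
Data: 12 successes in 44 trials. The binomial likelihood contributes p^12(1−p)^32, so the posterior is Beta(8+12, 5+32) = Beta(20, 37).
For Beta(a, b) with a, b > 1 the mode is (a−1)/(a+b−2) = 19/55 ≈ 0.3455.

p̂_MAP = 0.3455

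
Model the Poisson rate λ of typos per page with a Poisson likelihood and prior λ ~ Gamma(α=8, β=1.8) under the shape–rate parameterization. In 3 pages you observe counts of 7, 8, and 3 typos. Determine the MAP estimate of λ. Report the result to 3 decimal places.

λ̂_MAP = 5.208

Σxᵢ = 7+8+3 = 18, with n = 3.
Posterior ∝ λ^7e^(−1.8λ) · λ^18e^(−3λ) = λ^25e^(−4.8λ), i.e. Gamma(shape=26, rate=4.8).
The mode of a Gamma(a, b) with a ≥ 1 (shape–rate) is (a−1)/b = 25/4.8 ≈ 5.208.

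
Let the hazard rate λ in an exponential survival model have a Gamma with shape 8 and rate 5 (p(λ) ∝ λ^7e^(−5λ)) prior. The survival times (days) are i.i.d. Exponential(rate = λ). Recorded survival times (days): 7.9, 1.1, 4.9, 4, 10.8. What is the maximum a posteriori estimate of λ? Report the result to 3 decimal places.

The Exponential(rate=λ) likelihood is ∝ λ^n e^(−λΣtᵢ). Here n = 5 and Σtᵢ = 7.9 + 1.1 + 4.9 + 4 + 10.8 = 28.7.
Posterior ∝ λ^7e^(−5λ) · λ^5e^(−28.7λ) = λ^12e^(−33.7λ), i.e. Gamma(13, 33.7).
Mode = (a−1)/b = 12/33.7 ≈ 0.356.

λ̂_MAP = 0.356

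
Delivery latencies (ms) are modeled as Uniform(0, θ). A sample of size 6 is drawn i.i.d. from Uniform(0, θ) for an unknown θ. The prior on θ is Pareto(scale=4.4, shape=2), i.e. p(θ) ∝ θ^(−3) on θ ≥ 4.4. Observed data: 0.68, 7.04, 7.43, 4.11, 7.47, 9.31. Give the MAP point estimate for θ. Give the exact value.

The Uniform(0, θ) likelihood is θ^(−n) for θ ≥ max(xᵢ), zero otherwise. Here max(xᵢ) = 9.31.
Posterior ∝ θ^(−3) · θ^(−6) = θ^(−9) on θ ≥ max(4.4, 9.31) = 9.31.
This density is strictly decreasing in θ, so the posterior mode lies at the lower boundary of the support.

θ̂_MAP = 9.31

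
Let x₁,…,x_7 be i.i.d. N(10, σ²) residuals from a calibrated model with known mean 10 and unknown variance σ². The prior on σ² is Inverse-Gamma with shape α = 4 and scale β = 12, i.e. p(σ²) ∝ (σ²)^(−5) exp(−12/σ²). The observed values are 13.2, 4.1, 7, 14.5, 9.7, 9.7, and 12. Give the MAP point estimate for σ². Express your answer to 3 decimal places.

σ̂²_MAP = 6.028

Sum of squared deviations about the known mean: SS = (13.2−10)² + (4.1−10)² + (7−10)² + (14.5−10)² + (9.7−10)² + (9.7−10)² + (12−10)² = 78.48.
The Normal likelihood contributes (σ²)^(−n/2) exp(−SS/(2σ²)), so the posterior is Inverse-Gamma(α + n/2, β + SS/2) = Inverse-Gamma(7.5, 51.24).
The mode of Inverse-Gamma(a, b) is b/(a+1) = 51.24/8.5 ≈ 6.028.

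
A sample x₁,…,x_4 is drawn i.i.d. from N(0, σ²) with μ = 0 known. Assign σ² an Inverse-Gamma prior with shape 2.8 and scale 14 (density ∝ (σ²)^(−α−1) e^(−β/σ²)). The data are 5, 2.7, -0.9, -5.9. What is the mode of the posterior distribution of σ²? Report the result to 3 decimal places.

σ̂²_MAP = 8.268

Sum of squared deviations about the known mean: SS = (5−0)² + (2.7−0)² + (-0.9−0)² + (-5.9−0)² = 67.91.
The Normal likelihood contributes (σ²)^(−n/2) exp(−SS/(2σ²)), so the posterior is Inverse-Gamma(α + n/2, β + SS/2) = Inverse-Gamma(4.8, 47.955).
The mode of Inverse-Gamma(a, b) is b/(a+1) = 47.955/5.8 ≈ 8.268.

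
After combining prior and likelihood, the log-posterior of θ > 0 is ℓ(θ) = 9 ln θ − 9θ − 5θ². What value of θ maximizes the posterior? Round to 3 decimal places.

θ̂_MAP = 0.600

ℓ'(θ) = 9/θ − 9 − 10θ. Setting this to zero and multiplying by θ: 10θ² + 9θ − 9 = 0.
θ = (−9 + √(9² + 4·10·9)) / (2·10) = (−9 + √441) / 20 = (−9 + 21)/20 = 3/5.
ℓ''(θ) = −9/θ² − 10 < 0, confirming a maximum.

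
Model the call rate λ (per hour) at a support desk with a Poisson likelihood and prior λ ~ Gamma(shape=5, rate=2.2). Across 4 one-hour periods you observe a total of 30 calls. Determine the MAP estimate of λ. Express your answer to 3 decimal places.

λ̂_MAP = 5.484

Σxᵢ = 30, n = 4.
Posterior ∝ λ^4e^(−2.2λ) · λ^30e^(−4λ) = λ^34e^(−6.2λ), i.e. Gamma(shape=35, rate=6.2).
The mode of a Gamma(a, b) with a ≥ 1 (shape–rate) is (a−1)/b = 34/6.2 ≈ 5.484.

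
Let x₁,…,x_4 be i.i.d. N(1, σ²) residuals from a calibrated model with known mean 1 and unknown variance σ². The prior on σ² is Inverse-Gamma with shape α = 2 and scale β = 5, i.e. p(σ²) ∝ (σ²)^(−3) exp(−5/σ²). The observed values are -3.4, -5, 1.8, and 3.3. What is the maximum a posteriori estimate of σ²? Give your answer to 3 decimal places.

Sum of squared deviations about the known mean: SS = (-3.4−1)² + (-5−1)² + (1.8−1)² + (3.3−1)² = 61.29.
The Normal likelihood contributes (σ²)^(−n/2) exp(−SS/(2σ²)), so the posterior is Inverse-Gamma(α + n/2, β + SS/2) = Inverse-Gamma(4, 35.645).
The mode of Inverse-Gamma(a, b) is b/(a+1) = 35.645/5 ≈ 7.129.

σ̂²_MAP = 7.129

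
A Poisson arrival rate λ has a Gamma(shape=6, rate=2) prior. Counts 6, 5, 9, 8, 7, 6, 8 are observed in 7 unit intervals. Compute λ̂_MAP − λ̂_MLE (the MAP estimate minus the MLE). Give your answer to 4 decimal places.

MAP − MLE = -1.0000

Σxᵢ = 49. Posterior is Gamma(55, 9); MAP = (55−1)/9 = 54/9 ≈ 6.00000.
MLE = x̄ = 49/7 ≈ 7.00000.
Difference = 54/9 − 49/7 = -1 ≈ -1.0000.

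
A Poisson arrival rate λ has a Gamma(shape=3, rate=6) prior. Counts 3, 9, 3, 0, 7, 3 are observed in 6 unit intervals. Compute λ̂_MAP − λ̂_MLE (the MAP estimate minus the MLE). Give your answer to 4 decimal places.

MAP − MLE = -1.9167

Σxᵢ = 25. Posterior is Gamma(28, 12); MAP = (28−1)/12 = 27/12 ≈ 2.25000.
MLE = x̄ = 25/6 ≈ 4.16667.
Difference = 27/12 − 25/6 = -23/12 ≈ -1.9167.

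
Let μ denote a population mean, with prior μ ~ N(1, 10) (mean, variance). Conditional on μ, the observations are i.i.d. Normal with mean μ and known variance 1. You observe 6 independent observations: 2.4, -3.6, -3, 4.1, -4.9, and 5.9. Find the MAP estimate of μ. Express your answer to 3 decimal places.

n = 6; x̄ = (2.4 + (-3.6) + (-3) + 4.1 + (-4.9) + 5.9)/6 = 0.9/6 = 0.15.
For a Normal prior and Normal likelihood with known variance, the posterior is Normal; its mode equals its mean, the precision-weighted average.
Prior precision 1/σ₀² = 1/10 = 0.1; data precision n/σ² = 6/1 = 6.
μ̂ = (0.1·1 + 6·0.15) / (0.1 + 6) = 1/6.1 = 10/61 ≈ 0.164.

μ̂_MAP = 0.164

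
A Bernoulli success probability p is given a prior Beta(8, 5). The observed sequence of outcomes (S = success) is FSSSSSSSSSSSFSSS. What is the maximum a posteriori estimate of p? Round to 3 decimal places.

Prior: Beta(8, 5).
Data: 14 successes in 16 trials (from the sequence). The binomial likelihood contributes p^14(1−p)^2, so the posterior is Beta(8+14, 5+2) = Beta(22, 7).
For Beta(a, b) with a, b > 1 the mode is (a−1)/(a+b−2) = 21/27 ≈ 0.778.

p̂_MAP = 0.778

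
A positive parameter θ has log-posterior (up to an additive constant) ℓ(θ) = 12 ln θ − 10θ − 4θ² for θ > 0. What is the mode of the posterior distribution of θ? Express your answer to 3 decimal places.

θ̂_MAP = 0.750

ℓ'(θ) = 12/θ − 10 − 8θ. Setting this to zero and multiplying by θ: 8θ² + 10θ − 12 = 0.
θ = (−10 + √(10² + 4·8·12)) / (2·8) = (−10 + √484) / 16 = (−10 + 22)/16 = 3/4.
ℓ''(θ) = −12/θ² − 8 < 0, confirming a maximum.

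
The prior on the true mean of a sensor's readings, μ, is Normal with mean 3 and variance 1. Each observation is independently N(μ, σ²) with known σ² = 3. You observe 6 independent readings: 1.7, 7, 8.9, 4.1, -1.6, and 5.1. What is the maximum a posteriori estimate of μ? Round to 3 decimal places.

n = 6; x̄ = (1.7 + 7 + 8.9 + 4.1 + (-1.6) + 5.1)/6 = 25.2/6 = 4.2.
For a Normal prior and Normal likelihood with known variance, the posterior is Normal; its mode equals its mean, the precision-weighted average.
Prior precision 1/σ₀² = 1/1 = 1; data precision n/σ² = 6/3 = 2.
μ̂ = (1·3 + 2·4.2) / (1 + 2) = 11.4/3 = 3.800.

μ̂_MAP = 3.800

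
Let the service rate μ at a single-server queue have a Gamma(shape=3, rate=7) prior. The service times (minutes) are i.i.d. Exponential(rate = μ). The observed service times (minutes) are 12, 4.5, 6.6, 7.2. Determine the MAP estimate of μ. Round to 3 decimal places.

μ̂_MAP = 0.161

The Exponential(rate=μ) likelihood is ∝ μ^n e^(−μΣtᵢ). Here n = 4 and Σtᵢ = 12 + 4.5 + 6.6 + 7.2 = 30.3.
Posterior ∝ μ^2e^(−7μ) · μ^4e^(−30.3μ) = μ^6e^(−37.3μ), i.e. Gamma(7, 37.3).
Mode = (a−1)/b = 6/37.3 ≈ 0.161.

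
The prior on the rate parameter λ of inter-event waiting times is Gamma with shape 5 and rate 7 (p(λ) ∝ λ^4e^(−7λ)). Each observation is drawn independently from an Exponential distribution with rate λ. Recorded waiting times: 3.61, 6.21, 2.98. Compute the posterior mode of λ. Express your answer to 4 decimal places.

The Exponential(rate=λ) likelihood is ∝ λ^n e^(−λΣtᵢ). Here n = 3 and Σtᵢ = 3.61 + 6.21 + 2.98 = 12.80.
Posterior ∝ λ^4e^(−7λ) · λ^3e^(−12.80λ) = λ^7e^(−19.80λ), i.e. Gamma(8, 19.80).
Mode = (a−1)/b = 7/19.80 ≈ 0.3535.

λ̂_MAP = 0.3535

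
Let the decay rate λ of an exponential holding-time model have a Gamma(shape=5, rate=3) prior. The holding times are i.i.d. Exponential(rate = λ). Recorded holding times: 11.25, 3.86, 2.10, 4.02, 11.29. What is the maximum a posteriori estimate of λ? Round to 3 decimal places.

The Exponential(rate=λ) likelihood is ∝ λ^n e^(−λΣtᵢ). Here n = 5 and Σtᵢ = 11.25 + 3.86 + 2.10 + 4.02 + 11.29 = 32.52.
Posterior ∝ λ^4e^(−3λ) · λ^5e^(−32.52λ) = λ^9e^(−35.52λ), i.e. Gamma(10, 35.52).
Mode = (a−1)/b = 9/35.52 ≈ 0.253.

λ̂_MAP = 0.253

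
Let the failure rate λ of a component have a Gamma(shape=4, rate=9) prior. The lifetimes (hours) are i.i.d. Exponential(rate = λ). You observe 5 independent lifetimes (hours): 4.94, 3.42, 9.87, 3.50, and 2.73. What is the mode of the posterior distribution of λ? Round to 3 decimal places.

λ̂_MAP = 0.239

The Exponential(rate=λ) likelihood is ∝ λ^n e^(−λΣtᵢ). Here n = 5 and Σtᵢ = 4.94 + 3.42 + 9.87 + 3.50 + 2.73 = 24.46.
Posterior ∝ λ^3e^(−9λ) · λ^5e^(−24.46λ) = λ^8e^(−33.46λ), i.e. Gamma(9, 33.46).
Mode = (a−1)/b = 8/33.46 ≈ 0.239.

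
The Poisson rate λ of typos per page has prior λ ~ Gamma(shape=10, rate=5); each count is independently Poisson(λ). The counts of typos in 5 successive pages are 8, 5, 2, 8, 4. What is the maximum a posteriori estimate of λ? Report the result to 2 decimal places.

Σxᵢ = 8+5+2+8+4 = 27, with n = 5.
Posterior ∝ λ^9e^(−5λ) · λ^27e^(−5λ) = λ^36e^(−10λ), i.e. Gamma(shape=37, rate=10).
The mode of a Gamma(a, b) with a ≥ 1 (shape–rate) is (a−1)/b = 36/10 ≈ 3.60.

λ̂_MAP = 3.60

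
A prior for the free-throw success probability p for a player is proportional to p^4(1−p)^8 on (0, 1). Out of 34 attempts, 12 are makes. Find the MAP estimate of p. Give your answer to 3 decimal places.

The prior density ∝ p^4(1−p)^8 is the kernel of Beta(5, 9).
Data: 12 successes in 34 trials. The binomial likelihood contributes p^12(1−p)^22, so the posterior is Beta(5+12, 9+22) = Beta(17, 31).
For Beta(a, b) with a, b > 1 the mode is (a−1)/(a+b−2) = 16/46 ≈ 0.348.

p̂_MAP = 0.348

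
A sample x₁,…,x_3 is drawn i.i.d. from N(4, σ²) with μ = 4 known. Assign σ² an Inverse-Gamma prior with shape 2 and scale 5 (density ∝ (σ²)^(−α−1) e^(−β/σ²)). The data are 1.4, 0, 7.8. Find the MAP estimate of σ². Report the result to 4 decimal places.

σ̂²_MAP = 5.2444

Sum of squared deviations about the known mean: SS = (1.4−4)² + (0−4)² + (7.8−4)² = 37.2.
The Normal likelihood contributes (σ²)^(−n/2) exp(−SS/(2σ²)), so the posterior is Inverse-Gamma(α + n/2, β + SS/2) = Inverse-Gamma(3.5, 23.6).
The mode of Inverse-Gamma(a, b) is b/(a+1) = 23.6/4.5 ≈ 5.2444.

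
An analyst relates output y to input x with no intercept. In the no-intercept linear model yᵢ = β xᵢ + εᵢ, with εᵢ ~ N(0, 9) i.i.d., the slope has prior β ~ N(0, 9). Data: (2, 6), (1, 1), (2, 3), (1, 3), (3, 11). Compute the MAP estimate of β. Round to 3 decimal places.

log p(β | y) = −Σ(yᵢ − βxᵢ)²/(2·9) − β²/(2·9) + const.
Setting the derivative to zero: Σxᵢ(yᵢ − βxᵢ)/9 − β/9 = 0, so β = Σxᵢyᵢ / (Σxᵢ² + σ²/τ²).
Σxᵢyᵢ = 2·6 + 1·1 + 2·3 + 1·3 + 3·11 = 55; Σxᵢ² = 19; σ²/τ² = 1.
β̂_MAP = 55 / (19 + 1) = 55/20 ≈ 2.750.

β̂_MAP = 2.750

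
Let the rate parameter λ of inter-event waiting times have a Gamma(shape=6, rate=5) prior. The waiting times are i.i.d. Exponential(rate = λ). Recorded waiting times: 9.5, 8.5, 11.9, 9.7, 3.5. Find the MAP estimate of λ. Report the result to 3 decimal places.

λ̂_MAP = 0.208

The Exponential(rate=λ) likelihood is ∝ λ^n e^(−λΣtᵢ). Here n = 5 and Σtᵢ = 9.5 + 8.5 + 11.9 + 9.7 + 3.5 = 43.1.
Posterior ∝ λ^5e^(−5λ) · λ^5e^(−43.1λ) = λ^10e^(−48.1λ), i.e. Gamma(11, 48.1).
Mode = (a−1)/b = 10/48.1 ≈ 0.208.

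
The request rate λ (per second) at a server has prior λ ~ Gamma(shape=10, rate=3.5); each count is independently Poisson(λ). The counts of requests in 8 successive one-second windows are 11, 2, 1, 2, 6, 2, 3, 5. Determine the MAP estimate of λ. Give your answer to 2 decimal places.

Σxᵢ = 11+2+1+2+6+2+3+5 = 32, with n = 8.
Posterior ∝ λ^9e^(−3.5λ) · λ^32e^(−8λ) = λ^41e^(−11.5λ), i.e. Gamma(shape=42, rate=11.5).
The mode of a Gamma(a, b) with a ≥ 1 (shape–rate) is (a−1)/b = 41/11.5 ≈ 3.57.

λ̂_MAP = 3.57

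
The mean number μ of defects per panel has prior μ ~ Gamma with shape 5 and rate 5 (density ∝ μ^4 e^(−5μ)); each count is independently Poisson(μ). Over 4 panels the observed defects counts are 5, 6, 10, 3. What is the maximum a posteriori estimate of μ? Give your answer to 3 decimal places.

Σxᵢ = 5+6+10+3 = 24, with n = 4.
Posterior ∝ μ^4e^(−5μ) · μ^24e^(−4μ) = μ^28e^(−9μ), i.e. Gamma(shape=29, rate=9).
The mode of a Gamma(a, b) with a ≥ 1 (shape–rate) is (a−1)/b = 28/9 ≈ 3.111.

μ̂_MAP = 3.111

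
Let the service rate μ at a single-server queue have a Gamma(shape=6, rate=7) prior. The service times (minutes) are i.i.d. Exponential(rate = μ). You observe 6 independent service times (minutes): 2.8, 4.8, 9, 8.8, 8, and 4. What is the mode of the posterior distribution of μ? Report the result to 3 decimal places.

The Exponential(rate=μ) likelihood is ∝ μ^n e^(−μΣtᵢ). Here n = 6 and Σtᵢ = 2.8 + 4.8 + 9 + 8.8 + 8 + 4 = 37.4.
Posterior ∝ μ^5e^(−7μ) · μ^6e^(−37.4μ) = μ^11e^(−44.4μ), i.e. Gamma(12, 44.4).
Mode = (a−1)/b = 11/44.4 ≈ 0.248.

μ̂_MAP = 0.248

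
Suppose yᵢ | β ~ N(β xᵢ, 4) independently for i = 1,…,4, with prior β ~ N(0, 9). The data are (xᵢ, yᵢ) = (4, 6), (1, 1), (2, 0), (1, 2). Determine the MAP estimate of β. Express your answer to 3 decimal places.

β̂_MAP = 1.203

log p(β | y) = −Σ(yᵢ − βxᵢ)²/(2·4) − β²/(2·9) + const.
Setting the derivative to zero: Σxᵢ(yᵢ − βxᵢ)/4 − β/9 = 0, so β = Σxᵢyᵢ / (Σxᵢ² + σ²/τ²).
Σxᵢyᵢ = 4·6 + 1·1 + 2·0 + 1·2 = 27; Σxᵢ² = 22; σ²/τ² = 4/9.
β̂_MAP = 27 / (22 + 4/9) = 27/(202/9) = 243/202 ≈ 1.203.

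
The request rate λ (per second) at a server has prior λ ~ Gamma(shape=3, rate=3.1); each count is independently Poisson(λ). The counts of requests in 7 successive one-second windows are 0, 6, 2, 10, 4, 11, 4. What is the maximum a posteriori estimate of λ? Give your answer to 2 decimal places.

Σxᵢ = 0+6+2+10+4+11+4 = 37, with n = 7.
Posterior ∝ λ^2e^(−3.1λ) · λ^37e^(−7λ) = λ^39e^(−10.1λ), i.e. Gamma(shape=40, rate=10.1).
The mode of a Gamma(a, b) with a ≥ 1 (shape–rate) is (a−1)/b = 39/10.1 ≈ 3.86.

λ̂_MAP = 3.86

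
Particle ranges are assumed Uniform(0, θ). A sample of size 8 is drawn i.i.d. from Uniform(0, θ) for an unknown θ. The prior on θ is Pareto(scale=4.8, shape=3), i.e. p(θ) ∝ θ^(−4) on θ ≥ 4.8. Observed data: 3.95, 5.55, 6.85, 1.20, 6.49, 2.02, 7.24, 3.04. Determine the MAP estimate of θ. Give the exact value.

θ̂_MAP = 7.24

The Uniform(0, θ) likelihood is θ^(−n) for θ ≥ max(xᵢ), zero otherwise. Here max(xᵢ) = 7.24.
Posterior ∝ θ^(−4) · θ^(−8) = θ^(−12) on θ ≥ max(4.8, 7.24) = 7.24.
This density is strictly decreasing in θ, so the posterior mode lies at the lower boundary of the support.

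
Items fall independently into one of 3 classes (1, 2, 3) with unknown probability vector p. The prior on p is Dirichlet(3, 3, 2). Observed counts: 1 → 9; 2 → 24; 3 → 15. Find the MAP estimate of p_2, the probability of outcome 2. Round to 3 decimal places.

The posterior is Dirichlet(αᵢ + nᵢ) = Dirichlet(12, 27, 17).
For a Dirichlet(a₁,…,a_K) with all aᵢ > 1, the mode has j-th component (aⱼ − 1)/(Σaᵢ − K).
Here Σaᵢ = 56 and K = 3, so p_2 = (27 − 1)/(56 − 3) = 26/53 ≈ 0.491.

MAP estimate: 0.491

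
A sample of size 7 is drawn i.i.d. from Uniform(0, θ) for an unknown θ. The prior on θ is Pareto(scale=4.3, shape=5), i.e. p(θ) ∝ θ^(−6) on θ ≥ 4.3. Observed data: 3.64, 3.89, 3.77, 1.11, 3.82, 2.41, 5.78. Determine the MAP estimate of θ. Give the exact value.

θ̂_MAP = 5.78

The Uniform(0, θ) likelihood is θ^(−n) for θ ≥ max(xᵢ), zero otherwise. Here max(xᵢ) = 5.78.
Posterior ∝ θ^(−6) · θ^(−7) = θ^(−13) on θ ≥ max(4.3, 5.78) = 5.78.
This density is strictly decreasing in θ, so the posterior mode lies at the lower boundary of the support.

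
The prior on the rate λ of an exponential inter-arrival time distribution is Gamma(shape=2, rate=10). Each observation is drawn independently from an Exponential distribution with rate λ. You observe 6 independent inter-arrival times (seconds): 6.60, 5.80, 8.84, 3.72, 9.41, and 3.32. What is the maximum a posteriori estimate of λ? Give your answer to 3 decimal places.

λ̂_MAP = 0.147

The Exponential(rate=λ) likelihood is ∝ λ^n e^(−λΣtᵢ). Here n = 6 and Σtᵢ = 6.60 + 5.80 + 8.84 + 3.72 + 9.41 + 3.32 = 37.69.
Posterior ∝ λe^(−10λ) · λ^6e^(−37.69λ) = λ^7e^(−47.69λ), i.e. Gamma(8, 47.69).
Mode = (a−1)/b = 7/47.69 ≈ 0.147.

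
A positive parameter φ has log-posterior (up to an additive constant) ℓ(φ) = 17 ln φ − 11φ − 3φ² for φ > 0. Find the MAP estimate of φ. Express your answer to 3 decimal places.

ℓ'(φ) = 17/φ − 11 − 6φ. Setting this to zero and multiplying by φ: 6φ² + 11φ − 17 = 0.
φ = (−11 + √(11² + 4·6·17)) / (2·6) = (−11 + √529) / 12 = (−11 + 23)/12 = 1.
ℓ''(φ) = −17/φ² − 6 < 0, confirming a maximum.

φ̂_MAP = 1.000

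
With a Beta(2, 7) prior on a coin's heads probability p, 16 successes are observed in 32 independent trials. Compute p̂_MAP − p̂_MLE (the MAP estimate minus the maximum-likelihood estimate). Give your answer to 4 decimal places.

MAP − MLE = -0.0641

Posterior is Beta(18, 23); MAP = (18−1)/(41−2) = 17/39 ≈ 0.43590.
MLE ignores the prior: p̂_MLE = k/n = 16/32 ≈ 0.50000.
Difference = 17/39 − 16/32 = -5/78 ≈ -0.0641.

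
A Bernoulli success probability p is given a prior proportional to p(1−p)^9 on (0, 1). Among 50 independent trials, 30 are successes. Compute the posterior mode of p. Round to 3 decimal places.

The prior density ∝ p(1−p)^9 is the kernel of Beta(2, 10).
Data: 30 successes in 50 trials. The binomial likelihood contributes p^30(1−p)^20, so the posterior is Beta(2+30, 10+20) = Beta(32, 30).
For Beta(a, b) with a, b > 1 the mode is (a−1)/(a+b−2) = 31/60 ≈ 0.517.

p̂_MAP = 0.517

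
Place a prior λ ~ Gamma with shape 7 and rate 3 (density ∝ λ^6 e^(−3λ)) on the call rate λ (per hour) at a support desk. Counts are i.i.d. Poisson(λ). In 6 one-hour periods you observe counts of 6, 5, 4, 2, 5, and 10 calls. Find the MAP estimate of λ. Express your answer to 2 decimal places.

λ̂_MAP = 4.22

Σxᵢ = 6+5+4+2+5+10 = 32, with n = 6.
Posterior ∝ λ^6e^(−3λ) · λ^32e^(−6λ) = λ^38e^(−9λ), i.e. Gamma(shape=39, rate=9).
The mode of a Gamma(a, b) with a ≥ 1 (shape–rate) is (a−1)/b = 38/9 ≈ 4.22.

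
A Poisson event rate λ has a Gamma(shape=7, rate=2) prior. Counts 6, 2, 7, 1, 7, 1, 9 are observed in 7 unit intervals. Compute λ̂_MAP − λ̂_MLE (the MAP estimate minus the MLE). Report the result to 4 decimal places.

MAP − MLE = -0.3810

Σxᵢ = 33. Posterior is Gamma(40, 9); MAP = (40−1)/9 = 39/9 ≈ 4.33333.
MLE = x̄ = 33/7 ≈ 4.71429.
Difference = 39/9 − 33/7 = -8/21 ≈ -0.3810.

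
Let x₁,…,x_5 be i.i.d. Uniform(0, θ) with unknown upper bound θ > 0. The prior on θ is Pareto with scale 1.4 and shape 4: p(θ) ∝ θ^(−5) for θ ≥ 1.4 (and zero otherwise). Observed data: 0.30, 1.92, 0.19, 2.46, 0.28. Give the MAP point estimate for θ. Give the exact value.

θ̂_MAP = 2.46

The Uniform(0, θ) likelihood is θ^(−n) for θ ≥ max(xᵢ), zero otherwise. Here max(xᵢ) = 2.46.
Posterior ∝ θ^(−5) · θ^(−5) = θ^(−10) on θ ≥ max(1.4, 2.46) = 2.46.
This density is strictly decreasing in θ, so the posterior mode lies at the lower boundary of the support.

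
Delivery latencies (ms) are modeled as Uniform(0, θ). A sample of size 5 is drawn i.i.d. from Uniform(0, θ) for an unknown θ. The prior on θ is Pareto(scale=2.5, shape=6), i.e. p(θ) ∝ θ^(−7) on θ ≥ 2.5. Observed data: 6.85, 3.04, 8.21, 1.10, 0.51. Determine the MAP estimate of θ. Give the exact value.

The Uniform(0, θ) likelihood is θ^(−n) for θ ≥ max(xᵢ), zero otherwise. Here max(xᵢ) = 8.21.
Posterior ∝ θ^(−7) · θ^(−5) = θ^(−12) on θ ≥ max(2.5, 8.21) = 8.21.
This density is strictly decreasing in θ, so the posterior mode lies at the lower boundary of the support.

θ̂_MAP = 8.21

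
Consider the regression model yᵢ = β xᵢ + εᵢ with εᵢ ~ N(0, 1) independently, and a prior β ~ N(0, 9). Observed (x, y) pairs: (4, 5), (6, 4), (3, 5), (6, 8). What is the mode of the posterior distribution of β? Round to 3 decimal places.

β̂_MAP = 1.102

log p(β | y) = −Σ(yᵢ − βxᵢ)²/(2·1) − β²/(2·9) + const.
Setting the derivative to zero: Σxᵢ(yᵢ − βxᵢ)/1 − β/9 = 0, so β = Σxᵢyᵢ / (Σxᵢ² + σ²/τ²).
Σxᵢyᵢ = 4·5 + 6·4 + 3·5 + 6·8 = 107; Σxᵢ² = 97; σ²/τ² = 1/9.
β̂_MAP = 107 / (97 + 1/9) = 107/(874/9) = 963/874 ≈ 1.102.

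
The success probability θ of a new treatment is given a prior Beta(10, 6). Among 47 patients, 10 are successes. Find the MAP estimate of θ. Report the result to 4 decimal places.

θ̂_MAP = 0.3115

Prior: Beta(10, 6).
Data: 10 successes in 47 trials. The binomial likelihood contributes θ^10(1−θ)^37, so the posterior is Beta(10+10, 6+37) = Beta(20, 43).
For Beta(a, b) with a, b > 1 the mode is (a−1)/(a+b−2) = 19/61 ≈ 0.3115.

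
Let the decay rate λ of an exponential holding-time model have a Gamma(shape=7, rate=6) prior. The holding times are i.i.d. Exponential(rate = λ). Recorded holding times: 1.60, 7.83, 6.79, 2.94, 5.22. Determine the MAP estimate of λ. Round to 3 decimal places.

λ̂_MAP = 0.362

The Exponential(rate=λ) likelihood is ∝ λ^n e^(−λΣtᵢ). Here n = 5 and Σtᵢ = 1.60 + 7.83 + 6.79 + 2.94 + 5.22 = 24.38.
Posterior ∝ λ^6e^(−6λ) · λ^5e^(−24.38λ) = λ^11e^(−30.38λ), i.e. Gamma(12, 30.38).
Mode = (a−1)/b = 11/30.38 ≈ 0.362.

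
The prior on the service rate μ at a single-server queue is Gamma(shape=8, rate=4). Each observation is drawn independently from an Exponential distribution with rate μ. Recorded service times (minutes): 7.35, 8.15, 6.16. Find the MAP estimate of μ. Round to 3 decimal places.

μ̂_MAP = 0.390

The Exponential(rate=μ) likelihood is ∝ μ^n e^(−μΣtᵢ). Here n = 3 and Σtᵢ = 7.35 + 8.15 + 6.16 = 21.66.
Posterior ∝ μ^7e^(−4μ) · μ^3e^(−21.66μ) = μ^10e^(−25.66μ), i.e. Gamma(11, 25.66).
Mode = (a−1)/b = 10/25.66 ≈ 0.390.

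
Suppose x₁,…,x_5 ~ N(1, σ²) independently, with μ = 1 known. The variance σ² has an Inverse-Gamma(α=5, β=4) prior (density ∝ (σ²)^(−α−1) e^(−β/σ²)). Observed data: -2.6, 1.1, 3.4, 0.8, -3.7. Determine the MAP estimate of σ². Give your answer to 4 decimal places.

Sum of squared deviations about the known mean: SS = (-2.6−1)² + (1.1−1)² + (3.4−1)² + (0.8−1)² + (-3.7−1)² = 40.86.
The Normal likelihood contributes (σ²)^(−n/2) exp(−SS/(2σ²)), so the posterior is Inverse-Gamma(α + n/2, β + SS/2) = Inverse-Gamma(7.5, 24.43).
The mode of Inverse-Gamma(a, b) is b/(a+1) = 24.43/8.5 ≈ 2.8741.

σ̂²_MAP = 2.8741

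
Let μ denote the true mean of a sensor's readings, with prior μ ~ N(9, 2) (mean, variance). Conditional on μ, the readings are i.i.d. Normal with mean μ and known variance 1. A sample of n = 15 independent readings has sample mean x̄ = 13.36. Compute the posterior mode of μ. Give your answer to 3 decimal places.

n = 15, x̄ = 13.36.
For a Normal prior and Normal likelihood with known variance, the posterior is Normal; its mode equals its mean, the precision-weighted average.
Prior precision 1/σ₀² = 1/2 = 0.5; data precision n/σ² = 15/1 = 15.
μ̂ = (0.5·9 + 15·13.36) / (0.5 + 15) = 204.9/15.5 = 2049/155 ≈ 13.219.

μ̂_MAP = 13.219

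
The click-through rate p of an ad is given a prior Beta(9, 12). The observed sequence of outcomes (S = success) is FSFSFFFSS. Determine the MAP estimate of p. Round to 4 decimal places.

Prior: Beta(9, 12).
Data: 4 successes in 9 trials (from the sequence). The binomial likelihood contributes p^4(1−p)^5, so the posterior is Beta(9+4, 12+5) = Beta(13, 17).
For Beta(a, b) with a, b > 1 the mode is (a−1)/(a+b−2) = 12/28 ≈ 0.4286.

p̂_MAP = 0.4286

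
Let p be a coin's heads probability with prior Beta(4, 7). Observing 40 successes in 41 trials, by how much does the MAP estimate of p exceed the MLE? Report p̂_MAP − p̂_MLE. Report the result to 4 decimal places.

MAP − MLE = -0.1156

Posterior is Beta(44, 8); MAP = (44−1)/(52−2) = 43/50 ≈ 0.86000.
MLE ignores the prior: p̂_MLE = k/n = 40/41 ≈ 0.97561.
Difference = 43/50 − 40/41 = -237/2050 ≈ -0.1156.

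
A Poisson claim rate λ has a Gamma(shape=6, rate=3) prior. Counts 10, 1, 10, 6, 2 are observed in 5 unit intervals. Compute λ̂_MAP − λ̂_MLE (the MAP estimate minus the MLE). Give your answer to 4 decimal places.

Σxᵢ = 29. Posterior is Gamma(35, 8); MAP = (35−1)/8 = 34/8 ≈ 4.25000.
MLE = x̄ = 29/5 ≈ 5.80000.
Difference = 34/8 − 29/5 = -31/20 ≈ -1.5500.

MAP − MLE = -1.5500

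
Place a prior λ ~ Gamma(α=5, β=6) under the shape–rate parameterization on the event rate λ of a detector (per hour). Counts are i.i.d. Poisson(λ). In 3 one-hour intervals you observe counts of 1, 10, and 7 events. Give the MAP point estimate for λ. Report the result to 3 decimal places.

λ̂_MAP = 2.444

Σxᵢ = 1+10+7 = 18, with n = 3.
Posterior ∝ λ^4e^(−6λ) · λ^18e^(−3λ) = λ^22e^(−9λ), i.e. Gamma(shape=23, rate=9).
The mode of a Gamma(a, b) with a ≥ 1 (shape–rate) is (a−1)/b = 22/9 ≈ 2.444.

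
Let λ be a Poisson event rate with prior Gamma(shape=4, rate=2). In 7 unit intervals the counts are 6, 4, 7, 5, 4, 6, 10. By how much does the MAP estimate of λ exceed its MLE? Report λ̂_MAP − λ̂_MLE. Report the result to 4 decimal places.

Σxᵢ = 42. Posterior is Gamma(46, 9); MAP = (46−1)/9 = 45/9 ≈ 5.00000.
MLE = x̄ = 42/7 ≈ 6.00000.
Difference = 45/9 − 42/7 = -1 ≈ -1.0000.

MAP − MLE = -1.0000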